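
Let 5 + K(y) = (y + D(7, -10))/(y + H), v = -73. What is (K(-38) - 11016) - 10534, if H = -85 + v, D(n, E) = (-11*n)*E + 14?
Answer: -2112763/98 ≈ -21559.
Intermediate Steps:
D(n, E) = 14 - 11*E*n (D(n, E) = -11*E*n + 14 = 14 - 11*E*n)
H = -158 (H = -85 - 73 = -158)
K(y) = -5 + (784 + y)/(-158 + y) (K(y) = -5 + (y + (14 - 11*(-10)*7))/(y - 158) = -5 + (y + (14 + 770))/(-158 + y) = -5 + (y + 784)/(-158 + y) = -5 + (784 + y)/(-158 + y))
(K(-38) - 11016) - 10534 = (2*(787 - 2*(-38))/(-158 - 38) - 11016) - 10534 = (2*(787 + 76)/(-196) - 11016) - 10534 = (2*(-1/196)*863 - 11016) - 10534 = (-863/98 - 11016) - 10534 = -1080431/98 - 10534 = -2112763/98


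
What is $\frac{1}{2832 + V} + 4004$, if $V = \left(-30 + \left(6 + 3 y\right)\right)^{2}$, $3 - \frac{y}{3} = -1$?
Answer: $\frac{11915905}{2976} \approx 4004.0$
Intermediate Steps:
$y = 12$ ($y = 9 - -3 = 9 + 3 = 12$)
$V = 144$ ($V = \left(-30 + \left(6 + 3 \cdot 12\right)\right)^{2} = \left(-30 + \left(6 + 36\right)\right)^{2} = \left(-30 + 42\right)^{2} = 12^{2} = 144$)
$\frac{1}{2832 + V} + 4004 = \frac{1}{2832 + 144} + 4004 = \frac{1}{2976} + 4004 = \frac{11915905}{2976}$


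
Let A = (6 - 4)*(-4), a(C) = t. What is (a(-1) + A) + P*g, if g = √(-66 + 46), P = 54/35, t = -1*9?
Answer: -17 + 108*I*√5/35 ≈ -17.0 + 6.8999*I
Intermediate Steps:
t = -9
P = 54/35 (P = 54*(1/35) = 54/35 ≈ 1.5429)
a(C) = -9
A = -8 (A = 2*(-4) = -8)
g = 2*I*√5 (g = √(-20) = 2*I*√5 ≈ 4.4721*I)
(a(-1) + A) + P*g = (-9 - 8) + 54*(2*I*√5)/35 = -17 + 108*I*√5/35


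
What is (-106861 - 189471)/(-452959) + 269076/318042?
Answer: 36021069638/24009997713 ≈ 1.5003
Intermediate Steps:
(-106861 - 189471)/(-452959) + 269076/318042 = -296332*(-1/452959) + 269076*(1/318042) = 296332/452959 + 44846/53007 = 36021069638/24009997713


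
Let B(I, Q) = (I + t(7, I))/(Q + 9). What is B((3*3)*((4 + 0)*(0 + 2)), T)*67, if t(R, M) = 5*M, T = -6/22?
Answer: 6633/2 ≈ 3316.5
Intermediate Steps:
T = -3/11 (T = -6*1/22 = -3/11 ≈ -0.27273)
B(I, Q) = 6*I/(9 + Q) (B(I, Q) = (I + 5*I)/(Q + 9) = (6*I)/(9 + Q) = 6*I/(9 + Q))
B((3*3)*((4 + 0)*(0 + 2)), T)*67 = (6*((3*3)*((4 + 0)*(0 + 2)))/(9 - 3/11))*67 = (6*(9*(4*2))/(96/11))*67 = (6*(9*8)*(11/96))*67 = (6*72*(11/96))*67 = (99/2)*67 = 6633/2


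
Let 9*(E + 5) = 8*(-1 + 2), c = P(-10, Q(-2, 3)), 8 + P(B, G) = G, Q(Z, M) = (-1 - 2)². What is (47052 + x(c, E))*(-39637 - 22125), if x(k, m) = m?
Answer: -26151945422/9 ≈ -2.9058e+9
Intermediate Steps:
Q(Z, M) = 9 (Q(Z, M) = (-3)² = 9)
P(B, G) = -8 + G
c = 1 (c = -8 + 9 = 1)
E = -37/9 (E = -5 + (8*(-1 + 2))/9 = -5 + (8*1)/9 = -5 + (⅑)*8 = -5 + 8/9 = -37/9 ≈ -4.1111)
(47052 + x(c, E))*(-39637 - 22125) = (47052 - 37/9)*(-39637 - 22125) = (423431/9)*(-61762) = -26151945422/9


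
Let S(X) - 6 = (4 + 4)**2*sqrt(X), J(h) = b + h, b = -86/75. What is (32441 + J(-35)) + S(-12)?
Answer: 2430814/75 + 128*I*sqrt(3) ≈ 32411.0 + 221.7*I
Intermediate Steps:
b = -86/75 (b = -86*1/75 = -86/75 ≈ -1.1467)
J(h) = -86/75 + h
S(X) = 6 + 64*sqrt(X) (S(X) = 6 + (4 + 4)**2*sqrt(X) = 6 + 8**2*sqrt(X) = 6 + 64*sqrt(X))
(32441 + J(-35)) + S(-12) = (32441 + (-86/75 - 35)) + (6 + 64*sqrt(-12)) = (32441 - 2711/75) + (6 + 64*(2*I*sqrt(3))) = 2430364/75 + (6 + 128*I*sqrt(3)) = 2430814/75 + 128*I*sqrt(3)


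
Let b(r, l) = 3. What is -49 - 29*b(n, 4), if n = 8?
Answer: -136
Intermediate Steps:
-49 - 29*b(n, 4) = -49 - 29*3 = -49 - 87 = -136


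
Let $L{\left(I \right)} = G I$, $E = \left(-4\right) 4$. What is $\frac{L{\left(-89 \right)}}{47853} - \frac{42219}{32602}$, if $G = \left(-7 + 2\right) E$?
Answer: $- \frac{2252432047}{1560103506} \approx -1.4438$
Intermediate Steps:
$E = -16$
$G = 80$ ($G = \left(-7 + 2\right) \left(-16\right) = \left(-5\right) \left(-16\right) = 80$)
$L{\left(I \right)} = 80 I$
$\frac{L{\left(-89 \right)}}{47853} - \frac{42219}{32602} = \frac{80 \left(-89\right)}{47853} - \frac{42219}{32602} = \left(-7120\right) \frac{1}{47853} - \frac{42219}{32602} = - \frac{7120}{47853} - \frac{42219}{32602} = - \frac{2252432047}{1560103506}$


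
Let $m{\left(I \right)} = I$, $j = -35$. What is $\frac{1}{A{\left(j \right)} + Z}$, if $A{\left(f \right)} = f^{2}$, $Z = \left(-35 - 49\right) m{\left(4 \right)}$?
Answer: $\frac{1}{889} \approx 0.0011249$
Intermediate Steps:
$Z = -336$ ($Z = \left(-35 - 49\right) 4 = \left(-84\right) 4 = -336$)
$\frac{1}{A{\left(j \right)} + Z} = \frac{1}{\left(-35\right)^{2} - 336} = \frac{1}{1225 - 336} = \frac{1}{889}$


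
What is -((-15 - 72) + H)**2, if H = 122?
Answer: -1225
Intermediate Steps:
-((-15 - 72) + H)**2 = -((-15 - 72) + 122)**2 = -(-87 + 122)**2 = -1*35**2 = -1*1225 = -1225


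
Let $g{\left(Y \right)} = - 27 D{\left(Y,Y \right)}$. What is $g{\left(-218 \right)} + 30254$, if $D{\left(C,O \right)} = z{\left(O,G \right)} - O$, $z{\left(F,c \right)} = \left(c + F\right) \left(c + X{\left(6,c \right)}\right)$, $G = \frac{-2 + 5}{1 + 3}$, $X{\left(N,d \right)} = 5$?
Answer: $\frac{929537}{16} \approx 58096.0$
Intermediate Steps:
$G = \frac{3}{4} \approx 0.75$
$z{\left(F,c \right)} = \left(5 + c\right) \left(F + c\right)$ ($z{\left(F,c \right)} = \left(c + F\right) \left(c + 5\right) = \left(F + c\right) \left(5 + c\right) = \left(5 + c\right) \left(F + c\right)$)
$D{\left(C,O \right)} = \frac{69}{16} + \frac{19 O}{4}$ ($D{\left(C,O \right)} = \left(\left(\frac{3}{4}\right)^{2} + 5 O + 5 \cdot \frac{3}{4} + O \frac{3}{4}\right) - O = \left(\frac{9}{16} + 5 O + \frac{15}{4} + \frac{3 O}{4}\right) - O = \left(\frac{69}{16} + \frac{23 O}{4}\right) - O = \frac{69}{16} + \frac{19 O}{4}$)
$g{\left(Y \right)} = - \frac{1863}{16} - \frac{513 Y}{4}$ ($g{\left(Y \right)} = - 27 \left(\frac{69}{16} + \frac{19 Y}{4}\right) = - \frac{1863}{16} - \frac{513 Y}{4}$)
$g{\left(-218 \right)} + 30254 = \left(- \frac{1863}{16} - - \frac{55917}{2}\right) + 30254 = \left(- \frac{1863}{16} + \frac{55917}{2}\right) + 30254 = \frac{445473}{16} + 30254 = \frac{929537}{16}$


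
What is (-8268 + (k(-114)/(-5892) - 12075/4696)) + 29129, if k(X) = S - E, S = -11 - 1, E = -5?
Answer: 144282097831/6917208 ≈ 20858.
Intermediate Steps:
S = -12
k(X) = -7 (k(X) = -12 - 1*(-5) = -12 + 5 = -7)
(-8268 + (k(-114)/(-5892) - 12075/4696)) + 29129 = (-8268 + (-7/(-5892) - 12075/4696)) + 29129 = (-8268 + (-7*(-1/5892) - 12075*1/4696)) + 29129 = (-8268 + (7/5892 - 12075/4696)) + 29129 = (-8268 - 17778257/6917208) + 29129 = -57209254001/6917208 + 29129 = 144282097831/6917208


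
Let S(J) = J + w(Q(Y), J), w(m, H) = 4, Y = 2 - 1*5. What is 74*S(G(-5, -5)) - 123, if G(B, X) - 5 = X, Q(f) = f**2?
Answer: 173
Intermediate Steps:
Y = -3 (Y = 2 - 5 = -3)
G(B, X) = 5 + X
S(J) = 4 + J (S(J) = J + 4 = 4 + J)
74*S(G(-5, -5)) - 123 = 74*(4 + (5 - 5)) - 123 = 74*(4 + 0) - 123 = 74*4 - 123 = 296 - 123 = 173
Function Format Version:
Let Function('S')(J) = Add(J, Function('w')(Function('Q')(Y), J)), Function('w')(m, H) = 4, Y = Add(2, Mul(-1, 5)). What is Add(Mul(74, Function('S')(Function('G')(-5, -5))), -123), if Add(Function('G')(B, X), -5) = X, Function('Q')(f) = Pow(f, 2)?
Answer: 173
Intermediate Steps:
Y = -3 (Y = Add(2, -5) = -3)
Function('G')(B, X) = Add(5, X)
Function('S')(J) = Add(4, J) (Function('S')(J) = Add(J, 4) = Add(4, J))
Add(Mul(74, Function('S')(Function('G')(-5, -5))), -123) = Add(Mul(74, Add(4, Add(5, -5))), -123) = Add(Mul(74, Add(4, 0)), -123) = Add(Mul(74, 4), -123) = Add(296, -123) = 173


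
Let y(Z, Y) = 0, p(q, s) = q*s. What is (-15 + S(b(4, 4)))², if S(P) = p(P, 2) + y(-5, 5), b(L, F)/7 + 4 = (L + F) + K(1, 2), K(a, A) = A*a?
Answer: 4761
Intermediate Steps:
b(L, F) = -14 + 7*F + 7*L (b(L, F) = -28 + 7*((L + F) + 2*1) = -28 + 7*((F + L) + 2) = -28 + 7*(2 + F + L) = -28 + (14 + 7*F + 7*L) = -14 + 7*F + 7*L)
S(P) = 2*P (S(P) = P*2 + 0 = 2*P + 0 = 2*P)
(-15 + S(b(4, 4)))² = (-15 + 2*(-14 + 7*4 + 7*4))² = (-15 + 2*(-14 + 28 + 28))² = (-15 + 2*42)² = (-15 + 84)² = 69² = 4761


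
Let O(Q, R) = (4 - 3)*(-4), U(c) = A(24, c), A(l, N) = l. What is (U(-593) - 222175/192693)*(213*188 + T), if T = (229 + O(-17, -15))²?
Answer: 133055457911/64231 ≈ 2.0715e+6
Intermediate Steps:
U(c) = 24
O(Q, R) = -4 (O(Q, R) = 1*(-4) = -4)
T = 50625 (T = (229 - 4)² = 225² = 50625)
(U(-593) - 222175/192693)*(213*188 + T) = (24 - 222175/192693)*(213*188 + 50625) = (24 - 222175*1/192693)*(40044 + 50625) = (24 - 222175/192693)*90669 = (4402457/192693)*90669 = 133055457911/64231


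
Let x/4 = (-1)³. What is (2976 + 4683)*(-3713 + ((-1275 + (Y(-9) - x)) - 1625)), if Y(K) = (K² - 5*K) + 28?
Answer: -49438845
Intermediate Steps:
Y(K) = 28 + K² - 5*K
x = -4 (x = 4*(-1)³ = 4*(-1) = -4)
(2976 + 4683)*(-3713 + ((-1275 + (Y(-9) - x)) - 1625)) = (2976 + 4683)*(-3713 + ((-1275 + ((28 + (-9)² - 5*(-9)) - 1*(-4))) - 1625)) = 7659*(-3713 + ((-1275 + ((28 + 81 + 45) + 4)) - 1625)) = 7659*(-3713 + ((-1275 + (154 + 4)) - 1625)) = 7659*(-3713 + ((-1275 + 158) - 1625)) = 7659*(-3713 + (-1117 - 1625)) = 7659*(-3713 - 2742) = 7659*(-6455) = -49438845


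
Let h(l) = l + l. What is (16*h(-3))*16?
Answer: -1536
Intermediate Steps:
h(l) = 2*l
(16*h(-3))*16 = (16*(2*(-3)))*16 = (16*(-6))*16 = -96*16 = -1536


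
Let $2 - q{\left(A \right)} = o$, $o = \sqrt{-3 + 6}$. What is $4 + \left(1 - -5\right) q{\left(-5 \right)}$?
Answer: $16 - 6 \sqrt{3} \approx 5.6077$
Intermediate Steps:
$o = \sqrt{3} \approx 1.732$
$q{\left(A \right)} = 2 - \sqrt{3}$
$4 + \left(1 - -5\right) q{\left(-5 \right)} = 4 + \left(1 - -5\right) \left(2 - \sqrt{3}\right) = 4 + \left(1 + 5\right) \left(2 - \sqrt{3}\right) = 4 + 6 \left(2 - \sqrt{3}\right) = 4 + \left(12 - 6 \sqrt{3}\right) = 16 - 6 \sqrt{3}$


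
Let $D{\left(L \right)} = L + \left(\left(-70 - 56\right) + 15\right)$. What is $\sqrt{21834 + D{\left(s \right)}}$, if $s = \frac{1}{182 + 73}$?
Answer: $\frac{\sqrt{1412538330}}{255} \approx 147.39$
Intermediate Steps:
$s = \frac{1}{255} \approx 0.0039216$
$D{\left(L \right)} = -111 + L$ ($D{\left(L \right)} = L + \left(-126 + 15\right) = L - 111 = -111 + L$)
$\sqrt{21834 + D{\left(s \right)}} = \sqrt{21834 + \left(-111 + \frac{1}{255}\right)} = \sqrt{21834 - \frac{28304}{255}} = \sqrt{\frac{5539366}{255}} = \frac{\sqrt{1412538330}}{255}$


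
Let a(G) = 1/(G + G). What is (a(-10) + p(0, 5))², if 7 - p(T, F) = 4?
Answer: 3481/400 ≈ 8.7025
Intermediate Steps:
p(T, F) = 3 (p(T, F) = 7 - 1*4 = 7 - 4 = 3)
a(G) = 1/(2*G)
(a(-10) + p(0, 5))² = ((½)/(-10) + 3)² = ((½)*(-⅒) + 3)² = (-1/20 + 3)² = (59/20)² = 3481/400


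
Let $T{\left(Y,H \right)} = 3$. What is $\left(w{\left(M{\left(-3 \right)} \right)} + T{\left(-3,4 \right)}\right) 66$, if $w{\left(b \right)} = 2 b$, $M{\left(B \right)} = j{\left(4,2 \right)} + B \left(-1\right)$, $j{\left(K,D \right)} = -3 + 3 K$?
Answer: $1782$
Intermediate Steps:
$M{\left(B \right)} = 9 - B$ ($M{\left(B \right)} = \left(-3 + 3 \cdot 4\right) + B \left(-1\right) = \left(-3 + 12\right) - B = 9 - B$)
$\left(w{\left(M{\left(-3 \right)} \right)} + T{\left(-3,4 \right)}\right) 66 = \left(2 \left(9 - -3\right) + 3\right) 66 = \left(2 \left(9 + 3\right) + 3\right) 66 = \left(2 \cdot 12 + 3\right) 66 = \left(24 + 3\right) 66 = 27 \cdot 66 = 1782$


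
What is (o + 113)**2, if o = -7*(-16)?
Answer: 50625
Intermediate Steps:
o = 112
(o + 113)**2 = (112 + 113)**2 = 225**2 = 50625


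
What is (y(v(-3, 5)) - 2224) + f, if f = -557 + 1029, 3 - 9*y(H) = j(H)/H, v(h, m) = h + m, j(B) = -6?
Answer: -5254/3 ≈ -1751.3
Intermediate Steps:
y(H) = 1/3 + 2/(3*H) (y(H) = 1/3 - (-2)/(3*H) = 1/3 + 2/(3*H))
f = 472
(y(v(-3, 5)) - 2224) + f = ((2 + (-3 + 5))/(3*(-3 + 5)) - 2224) + 472 = ((1/3)*(2 + 2)/2 - 2224) + 472 = ((1/3)*(1/2)*4 - 2224) + 472 = (2/3 - 2224) + 472 = -6670/3 + 472 = -5254/3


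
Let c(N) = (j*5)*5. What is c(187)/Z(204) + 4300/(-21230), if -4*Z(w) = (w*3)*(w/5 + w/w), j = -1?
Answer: -1225885/6171561 ≈ -0.19863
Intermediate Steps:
Z(w) = -3*w*(1 + w/5)/4 (Z(w) = -w*3*(w/5 + w/w)/4 = -3*w*(w*(⅕) + 1)/4 = -3*w*(w/5 + 1)/4 = -3*w*(1 + w/5)/4)
c(N) = -25 (c(N) = -1*5*5 = -5*5 = -25)
c(187)/Z(204) + 4300/(-21230) = -25*(-5/(153*(5 + 204))) + 4300/(-21230) = -25/((-3/20*204*209)) + 4300*(-1/21230) = -25/(-31977/5) - 430/2123 = -25*(-5/31977) - 430/2123 = 125/31977 - 430/2123 = -1225885/6171561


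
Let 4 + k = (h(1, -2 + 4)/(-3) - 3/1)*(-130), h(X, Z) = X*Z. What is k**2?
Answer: 2010724/9 ≈ 2.2341e+5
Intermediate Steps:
k = 1418/3 (k = -4 + ((1*(-2 + 4))/(-3) - 3/1)*(-130) = -4 + ((1*2)*(-1/3) - 3*1)*(-130) = -4 + (2*(-1/3) - 3)*(-130) = -4 + (-2/3 - 3)*(-130) = -4 - 11/3*(-130) = -4 + 1430/3 = 1418/3 ≈ 472.67)
k**2 = (1418/3)**2 = 2010724/9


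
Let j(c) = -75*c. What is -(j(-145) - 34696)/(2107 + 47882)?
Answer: 23821/49989 ≈ 0.47652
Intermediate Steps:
-(j(-145) - 34696)/(2107 + 47882) = -(-75*(-145) - 34696)/(2107 + 47882) = -(10875 - 34696)/49989 = -(-23821)/49989 = -1*(-23821/49989) = 23821/49989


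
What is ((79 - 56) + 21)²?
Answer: 1936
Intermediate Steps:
((79 - 56) + 21)² = (23 + 21)² = 44² = 1936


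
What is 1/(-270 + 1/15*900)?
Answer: -1/242940 ≈ -4.1162e-6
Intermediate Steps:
1/(-270 + 1/15*900) = (1/900)/(-270 + 1/15) = (1/900)/(-4049/15) = -15/4049*1/900 = -1/242940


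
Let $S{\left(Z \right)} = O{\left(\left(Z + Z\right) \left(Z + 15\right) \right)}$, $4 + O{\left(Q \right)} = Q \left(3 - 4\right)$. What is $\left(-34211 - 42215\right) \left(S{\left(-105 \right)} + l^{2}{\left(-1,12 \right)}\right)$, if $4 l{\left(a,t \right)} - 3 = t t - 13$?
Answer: $\frac{2717976051}{2} \approx 1.359 \cdot 10^{9}$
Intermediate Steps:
$O{\left(Q \right)} = -4 - Q$ ($O{\left(Q \right)} = -4 + Q \left(3 - 4\right) = -4 + Q \left(-1\right) = -4 - Q$)
$l{\left(a,t \right)} = - \frac{5}{2} + \frac{t^{2}}{4}$ ($l{\left(a,t \right)} = \frac{3}{4} + \frac{t t - 13}{4} = \frac{3}{4} + \frac{t^{2} - 13}{4} = \frac{3}{4} + \frac{-13 + t^{2}}{4} = \frac{3}{4} + \left(- \frac{13}{4} + \frac{t^{2}}{4}\right) = - \frac{5}{2} + \frac{t^{2}}{4}$)
$S{\left(Z \right)} = -4 - 2 Z \left(15 + Z\right)$ ($S{\left(Z \right)} = -4 - \left(Z + Z\right) \left(Z + 15\right) = -4 - 2 Z \left(15 + Z\right)$)
$\left(-34211 - 42215\right) \left(S{\left(-105 \right)} + l^{2}{\left(-1,12 \right)}\right) = \left(-34211 - 42215\right) \left(\left(-4 - - 210 \left(15 - 105\right)\right) + \left(- \frac{5}{2} + \frac{12^{2}}{4}\right)^{2}\right) = - 76426 \left(\left(-4 - \left(-210\right) \left(-90\right)\right) + \left(- \frac{5}{2} + \frac{1}{4} \cdot 144\right)^{2}\right) = - 76426 \left(\left(-4 - 18900\right) + \left(- \frac{5}{2} + 36\right)^{2}\right) = - 76426 \left(-18904 + \left(\frac{67}{2}\right)^{2}\right) = - 76426 \left(-18904 + \frac{4489}{4}\right) = \left(-76426\right) \left(- \frac{71127}{4}\right) = \frac{2717976051}{2}$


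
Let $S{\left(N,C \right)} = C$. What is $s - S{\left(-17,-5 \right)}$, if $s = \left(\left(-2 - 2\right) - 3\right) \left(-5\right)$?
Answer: $40$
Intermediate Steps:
$s = 35$ ($s = \left(-4 - 3\right) \left(-5\right) = \left(-7\right) \left(-5\right) = 35$)
$s - S{\left(-17,-5 \right)} = 35 - -5 = 35 + 5 = 40$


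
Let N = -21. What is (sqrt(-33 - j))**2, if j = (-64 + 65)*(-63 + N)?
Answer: 51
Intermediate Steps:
j = -84 (j = (-64 + 65)*(-63 - 21) = 1*(-84) = -84)
(sqrt(-33 - j))**2 = (sqrt(-33 - 1*(-84)))**2 = (sqrt(-33 + 84))**2 = (sqrt(51))**2 = 51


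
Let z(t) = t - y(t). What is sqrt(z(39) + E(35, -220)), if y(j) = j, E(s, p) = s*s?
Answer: 35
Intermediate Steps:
E(s, p) = s**2
z(t) = 0 (z(t) = t - t = 0)
sqrt(z(39) + E(35, -220)) = sqrt(0 + 35**2) = sqrt(0 + 1225) = sqrt(1225) = 35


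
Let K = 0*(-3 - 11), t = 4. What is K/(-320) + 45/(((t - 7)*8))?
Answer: -15/8 ≈ -1.8750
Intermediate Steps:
K = 0 (K = 0*(-14) = 0)
K/(-320) + 45/(((t - 7)*8)) = 0/(-320) + 45/(((4 - 7)*8)) = 0*(-1/320) + 45/((-3*8)) = 0 + 45/(-24) = 0 + 45*(-1/24) = 0 - 15/8 = -15/8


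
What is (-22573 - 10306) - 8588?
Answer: -41467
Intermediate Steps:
(-22573 - 10306) - 8588 = -32879 - 8588 = -41467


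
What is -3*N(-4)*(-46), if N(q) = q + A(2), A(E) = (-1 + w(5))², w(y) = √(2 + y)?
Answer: 552 - 276*√7 ≈ -178.23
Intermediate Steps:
A(E) = (-1 + √7)² (A(E) = (-1 + √(2 + 5))² = (-1 + √7)²)
N(q) = q + (1 - √7)²
-3*N(-4)*(-46) = -3*(-4 + (1 - √7)²)*(-46) = (12 - 3*(1 - √7)²)*(-46) = -552 + 138*(1 - √7)²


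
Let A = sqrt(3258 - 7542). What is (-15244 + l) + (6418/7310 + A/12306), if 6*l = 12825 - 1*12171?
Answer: -55315216/3655 + I*sqrt(119)/2051 ≈ -15134.0 + 0.0053187*I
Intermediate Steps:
A = 6*I*sqrt(119) (A = sqrt(-4284) = 6*I*sqrt(119) ≈ 65.452*I)
l = 109 (l = (12825 - 1*12171)/6 = (12825 - 12171)/6 = (1/6)*654 = 109)
(-15244 + l) + (6418/7310 + A/12306) = (-15244 + 109) + (6418/7310 + (6*I*sqrt(119))/12306) = -15135 + (6418*(1/7310) + (6*I*sqrt(119))*(1/12306)) = -15135 + (3209/3655 + I*sqrt(119)/2051) = -55315216/3655 + I*sqrt(119)/2051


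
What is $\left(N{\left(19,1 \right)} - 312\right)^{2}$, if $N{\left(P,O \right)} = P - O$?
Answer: $86436$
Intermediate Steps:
$\left(N{\left(19,1 \right)} - 312\right)^{2} = \left(\left(19 - 1\right) - 312\right)^{2} = \left(18 - 312\right)^{2} = \left(-294\right)^{2} = 86436$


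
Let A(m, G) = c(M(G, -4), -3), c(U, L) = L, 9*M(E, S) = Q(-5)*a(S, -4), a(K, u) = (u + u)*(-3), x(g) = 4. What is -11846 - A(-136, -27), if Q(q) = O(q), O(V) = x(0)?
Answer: -11843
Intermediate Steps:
O(V) = 4
Q(q) = 4
a(K, u) = -6*u (a(K, u) = (2*u)*(-3) = -6*u)
M(E, S) = 32/3 (M(E, S) = (4*(-6*(-4)))/9 = (4*24)/9 = (⅑)*96 = 32/3)
A(m, G) = -3
-11846 - A(-136, -27) = -11846 - 1*(-3) = -11846 + 3 = -11843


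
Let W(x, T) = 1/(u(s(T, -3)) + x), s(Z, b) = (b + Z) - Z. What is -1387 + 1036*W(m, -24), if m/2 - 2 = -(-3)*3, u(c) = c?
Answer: -25317/19 ≈ -1332.5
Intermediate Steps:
s(Z, b) = b (s(Z, b) = (Z + b) - Z = b)
m = 22 (m = 4 + 2*(-(-3)*3) = 4 + 2*(-3*(-3)) = 4 + 2*9 = 4 + 18 = 22)
W(x, T) = 1/(-3 + x)
-1387 + 1036*W(m, -24) = -1387 + 1036/(-3 + 22) = -1387 + 1036/19 = -25317/19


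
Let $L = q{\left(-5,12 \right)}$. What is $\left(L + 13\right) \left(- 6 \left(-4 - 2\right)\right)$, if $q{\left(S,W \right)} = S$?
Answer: $288$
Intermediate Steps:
$L = -5$
$\left(L + 13\right) \left(- 6 \left(-4 - 2\right)\right) = \left(-5 + 13\right) \left(- 6 \left(-4 - 2\right)\right) = 8 \left(\left(-6\right) \left(-6\right)\right) = 8 \cdot 36 = 288$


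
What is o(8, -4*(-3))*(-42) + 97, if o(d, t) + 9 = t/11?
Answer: 4721/11 ≈ 429.18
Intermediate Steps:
o(d, t) = -9 + t/11
o(8, -4*(-3))*(-42) + 97 = (-9 + (-4*(-3))/11)*(-42) + 97 = (-9 + (1/11)*12)*(-42) + 97 = (-9 + 12/11)*(-42) + 97 = -87/11*(-42) + 97 = 3654/11 + 97 = 4721/11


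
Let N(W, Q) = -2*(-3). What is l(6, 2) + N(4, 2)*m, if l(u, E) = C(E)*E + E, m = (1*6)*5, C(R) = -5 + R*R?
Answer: 180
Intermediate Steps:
C(R) = -5 + R²
m = 30 (m = 6*5 = 30)
l(u, E) = E + E*(-5 + E²) (l(u, E) = (-5 + E²)*E + E = E*(-5 + E²) + E = E + E*(-5 + E²))
N(W, Q) = 6
l(6, 2) + N(4, 2)*m = 2*(-4 + 2²) + 6*30 = 2*(-4 + 4) + 180 = 2*0 + 180 = 0 + 180 = 180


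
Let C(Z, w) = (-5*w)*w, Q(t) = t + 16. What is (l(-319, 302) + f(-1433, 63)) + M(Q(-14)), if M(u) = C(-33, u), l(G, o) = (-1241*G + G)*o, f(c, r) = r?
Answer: 119459163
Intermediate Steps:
Q(t) = 16 + t
l(G, o) = -1240*G*o (l(G, o) = (-1240*G)*o = -1240*G*o)
C(Z, w) = -5*w²
M(u) = -5*u²
(l(-319, 302) + f(-1433, 63)) + M(Q(-14)) = (-1240*(-319)*302 + 63) - 5*(16 - 14)² = (119459120 + 63) - 5*2² = 119459183 - 5*4 = 119459183 - 20 = 119459163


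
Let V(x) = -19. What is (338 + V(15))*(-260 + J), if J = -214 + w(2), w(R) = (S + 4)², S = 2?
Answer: -139722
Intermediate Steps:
w(R) = 36 (w(R) = (2 + 4)² = 6² = 36)
J = -178 (J = -214 + 36 = -178)
(338 + V(15))*(-260 + J) = (338 - 19)*(-260 - 178) = 319*(-438) = -139722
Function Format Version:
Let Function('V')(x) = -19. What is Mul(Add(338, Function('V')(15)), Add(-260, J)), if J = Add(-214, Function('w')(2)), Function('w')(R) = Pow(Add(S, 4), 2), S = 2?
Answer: -139722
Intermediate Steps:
Function('w')(R) = 36 (Function('w')(R) = Pow(Add(2, 4), 2) = Pow(6, 2) = 36)
J = -178 (J = Add(-214, 36) = -178)
Mul(Add(338, Function('V')(15)), Add(-260, J)) = Mul(Add(338, -19), Add(-260, -178)) = Mul(319, -438) = -139722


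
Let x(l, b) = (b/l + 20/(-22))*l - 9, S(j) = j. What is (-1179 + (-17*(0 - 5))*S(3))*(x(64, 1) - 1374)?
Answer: 1330728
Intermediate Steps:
x(l, b) = -9 + l*(-10/11 + b/l) (x(l, b) = (b/l + 20*(-1/22))*l - 9 = (b/l - 10/11)*l - 9 = (-10/11 + b/l)*l - 9 = l*(-10/11 + b/l) - 9 = -9 + l*(-10/11 + b/l))
(-1179 + (-17*(0 - 5))*S(3))*(x(64, 1) - 1374) = (-1179 - 17*(0 - 5)*3)*((-9 + 1 - 10/11*64) - 1374) = (-1179 - 17*(-5)*3)*((-9 + 1 - 640/11) - 1374) = (-1179 + 85*3)*(-728/11 - 1374) = (-1179 + 255)*(-15842/11) = -924*(-15842/11) = 1330728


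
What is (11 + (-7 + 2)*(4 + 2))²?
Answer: 361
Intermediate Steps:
(11 + (-7 + 2)*(4 + 2))² = (11 - 5*6)² = (11 - 30)² = (-19)² = 361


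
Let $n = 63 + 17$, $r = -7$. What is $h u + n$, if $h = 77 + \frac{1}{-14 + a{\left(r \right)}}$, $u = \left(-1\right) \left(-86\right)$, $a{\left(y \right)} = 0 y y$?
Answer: $\frac{46871}{7} \approx 6695.9$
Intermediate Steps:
$a{\left(y \right)} = 0$ ($a{\left(y \right)} = 0 y = 0$)
$n = 80$
$u = 86$
$h = \frac{1077}{14}$ ($h = 77 + \frac{1}{-14 + 0} = 77 + \frac{1}{-14} = 77 - \frac{1}{14} = \frac{1077}{14} \approx 76.929$)
$h u + n = \frac{1077}{14} \cdot 86 + 80 = \frac{46311}{7} + 80 = \frac{46871}{7}$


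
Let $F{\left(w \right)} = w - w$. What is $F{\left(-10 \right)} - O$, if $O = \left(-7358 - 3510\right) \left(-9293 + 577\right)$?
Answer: $-94725488$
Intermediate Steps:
$F{\left(w \right)} = 0$
$O = 94725488$ ($O = \left(-10868\right) \left(-8716\right) = 94725488$)
$F{\left(-10 \right)} - O = 0 - 94725488 = -94725488$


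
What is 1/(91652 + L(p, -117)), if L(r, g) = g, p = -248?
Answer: 1/91535 ≈ 1.0925e-5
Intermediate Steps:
1/(91652 + L(p, -117)) = 1/(91652 - 117) = 1/91535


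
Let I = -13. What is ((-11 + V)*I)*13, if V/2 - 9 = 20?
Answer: -7943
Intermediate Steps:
V = 58 (V = 18 + 2*20 = 18 + 40 = 58)
((-11 + V)*I)*13 = ((-11 + 58)*(-13))*13 = (47*(-13))*13 = -611*13 = -7943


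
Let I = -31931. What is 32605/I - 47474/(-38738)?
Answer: 18059986/88353077 ≈ 0.20441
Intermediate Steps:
32605/I - 47474/(-38738) = 32605/(-31931) - 47474/(-38738) = 32605*(-1/31931) - 47474*(-1/38738) = -32605/31931 + 3391/2767 = 18059986/88353077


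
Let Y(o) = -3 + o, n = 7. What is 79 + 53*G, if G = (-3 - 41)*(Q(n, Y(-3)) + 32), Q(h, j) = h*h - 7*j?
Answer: -286757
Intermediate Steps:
Q(h, j) = h² - 7*j
G = -5412 (G = (-3 - 41)*((7² - 7*(-3 - 3)) + 32) = -44*((49 - 7*(-6)) + 32) = -44*((49 + 42) + 32) = -44*(91 + 32) = -44*123 = -5412)
79 + 53*G = 79 + 53*(-5412) = 79 - 286836 = -286757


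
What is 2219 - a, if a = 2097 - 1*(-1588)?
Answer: -1466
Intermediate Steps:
a = 3685 (a = 2097 + 1588 = 3685)
2219 - a = 2219 - 1*3685 = 2219 - 3685 = -1466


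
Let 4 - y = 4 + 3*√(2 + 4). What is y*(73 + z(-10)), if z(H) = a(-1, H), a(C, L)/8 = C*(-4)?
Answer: -315*√6 ≈ -771.59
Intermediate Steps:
a(C, L) = -32*C (a(C, L) = 8*(C*(-4)) = 8*(-4*C) = -32*C)
z(H) = 32 (z(H) = -32*(-1) = 32)
y = -3*√6 (y = 4 - (4 + 3*√(2 + 4)) = 4 - (4 + 3*√6) = 4 + (-4 - 3*√6) = -3*√6 ≈ -7.3485)
y*(73 + z(-10)) = (-3*√6)*(73 + 32) = -3*√6*105 = -315*√6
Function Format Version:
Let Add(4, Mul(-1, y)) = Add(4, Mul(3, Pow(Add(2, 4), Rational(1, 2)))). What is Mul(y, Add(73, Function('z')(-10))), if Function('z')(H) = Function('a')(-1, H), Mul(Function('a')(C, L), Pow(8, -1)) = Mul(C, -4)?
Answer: Mul(-315, Pow(6, Rational(1, 2))) ≈ -771.59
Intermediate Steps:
Function('a')(C, L) = Mul(-32, C) (Function('a')(C, L) = Mul(8, Mul(C, -4)) = Mul(8, Mul(-4, C)) = Mul(-32, C))
Function('z')(H) = 32 (Function('z')(H) = Mul(-32, -1) = 32)
y = Mul(-3, Pow(6, Rational(1, 2))) (y = Add(4, Mul(-1, Add(4, Mul(3, Pow(Add(2, 4), Rational(1, 2)))))) = Add(4, Mul(-1, Add(4, Mul(3, Pow(6, Rational(1, 2)))))) = Add(4, Add(-4, Mul(-3, Pow(6, Rational(1, 2))))) = Mul(-3, Pow(6, Rational(1, 2))) ≈ -7.3485)
Mul(y, Add(73, Function('z')(-10))) = Mul(Mul(-3, Pow(6, Rational(1, 2))), Add(73, 32)) = Mul(Mul(-3, Pow(6, Rational(1, 2))), 105) = Mul(-315, Pow(6, Rational(1, 2)))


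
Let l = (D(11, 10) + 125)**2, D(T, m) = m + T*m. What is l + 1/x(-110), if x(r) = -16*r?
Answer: 105644001/1760 ≈ 60025.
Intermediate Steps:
l = 60025 (l = (10*(1 + 11) + 125)**2 = (10*12 + 125)**2 = (120 + 125)**2 = 245**2 = 60025)
l + 1/x(-110) = 60025 + 1/(-16*(-110)) = 60025 + 1/1760 = 105644001/1760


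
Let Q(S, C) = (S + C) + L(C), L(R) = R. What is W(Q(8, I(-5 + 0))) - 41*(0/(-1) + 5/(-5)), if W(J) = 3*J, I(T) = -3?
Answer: 47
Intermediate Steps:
Q(S, C) = S + 2*C (Q(S, C) = (S + C) + C = (C + S) + C = S + 2*C)
W(Q(8, I(-5 + 0))) - 41*(0/(-1) + 5/(-5)) = 3*(8 + 2*(-3)) - 41*(0/(-1) + 5/(-5)) = 3*(8 - 6) - 41*(0*(-1) + 5*(-⅕)) = 3*2 - 41*(0 - 1) = 6 - 41*(-1) = 6 - 1*(-41) = 6 + 41 = 47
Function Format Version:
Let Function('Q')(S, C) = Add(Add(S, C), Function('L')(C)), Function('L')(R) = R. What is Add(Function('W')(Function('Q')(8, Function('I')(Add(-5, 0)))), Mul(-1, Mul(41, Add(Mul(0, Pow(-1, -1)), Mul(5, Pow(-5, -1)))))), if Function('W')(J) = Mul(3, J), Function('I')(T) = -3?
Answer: 47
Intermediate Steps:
Function('Q')(S, C) = Add(S, Mul(2, C)) (Function('Q')(S, C) = Add(Add(S, C), C) = Add(Add(C, S), C) = Add(S, Mul(2, C)))
Add(Function('W')(Function('Q')(8, Function('I')(Add(-5, 0)))), Mul(-1, Mul(41, Add(Mul(0, Pow(-1, -1)), Mul(5, Pow(-5, -1)))))) = Add(Mul(3, Add(8, Mul(2, -3))), Mul(-1, Mul(41, Add(Mul(0, Pow(-1, -1)), Mul(5, Pow(-5, -1)))))) = Add(Mul(3, Add(8, -6)), Mul(-1, Mul(41, Add(Mul(0, -1), Mul(5, Rational(-1, 5)))))) = Add(Mul(3, 2), Mul(-1, Mul(41, Add(0, -1)))) = Add(6, Mul(-1, Mul(41, -1))) = Add(6, Mul(-1, -41)) = Add(6, 41) = 47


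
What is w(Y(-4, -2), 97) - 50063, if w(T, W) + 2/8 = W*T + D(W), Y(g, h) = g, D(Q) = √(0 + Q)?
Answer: -201805/4 + √97 ≈ -50441.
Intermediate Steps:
D(Q) = √Q
w(T, W) = -¼ + √W + T*W (w(T, W) = -¼ + (W*T + √W) = -¼ + (T*W + √W) = -¼ + (√W + T*W) = -¼ + √W + T*W)
w(Y(-4, -2), 97) - 50063 = (-¼ + √97 - 4*97) - 50063 = (-¼ + √97 - 388) - 50063 = (-1553/4 + √97) - 50063 = -201805/4 + √97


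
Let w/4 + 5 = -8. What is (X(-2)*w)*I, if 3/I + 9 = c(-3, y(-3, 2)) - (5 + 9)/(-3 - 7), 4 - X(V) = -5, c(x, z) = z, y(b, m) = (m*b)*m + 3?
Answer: 7020/83 ≈ 84.578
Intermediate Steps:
w = -52 (w = -20 + 4*(-8) = -20 - 32 = -52)
y(b, m) = 3 + b*m² (y(b, m) = (b*m)*m + 3 = b*m² + 3 = 3 + b*m²)
X(V) = 9 (X(V) = 4 - 1*(-5) = 4 + 5 = 9)
I = -15/83 (I = 3/(-9 + ((3 - 3*2²) - (5 + 9)/(-3 - 7))) = 3/(-9 + ((3 - 3*4) - 14/(-10))) = 3/(-9 + ((3 - 12) - 14*(-1)/10)) = 3/(-9 + (-9 - 1*(-7/5))) = 3/(-9 + (-9 + 7/5)) = 3/(-9 - 38/5) = 3/(-83/5) = 3*(-5/83) = -15/83 ≈ -0.18072)
(X(-2)*w)*I = (9*(-52))*(-15/83) = -468*(-15/83) = 7020/83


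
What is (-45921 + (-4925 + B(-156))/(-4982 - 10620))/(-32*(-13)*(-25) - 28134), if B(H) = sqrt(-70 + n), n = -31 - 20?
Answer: 716454517/601207468 + 11*I/601207468 ≈ 1.1917 + 1.8297e-8*I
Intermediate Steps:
n = -51
B(H) = 11*I (B(H) = sqrt(-70 - 51) = sqrt(-121) = 11*I)
(-45921 + (-4925 + B(-156))/(-4982 - 10620))/(-32*(-13)*(-25) - 28134) = (-45921 + (-4925 + 11*I)/(-4982 - 10620))/(-32*(-13)*(-25) - 28134) = (-45921 + (-4925 + 11*I)/(-15602))/(416*(-25) - 28134) = (-45921 + (-4925 + 11*I)*(-1/15602))/(-10400 - 28134) = (-45921 + (4925/15602 - 11*I/15602))/(-38534) = (-716454517/15602 - 11*I/15602)*(-1/38534) = 716454517/601207468 + 11*I/601207468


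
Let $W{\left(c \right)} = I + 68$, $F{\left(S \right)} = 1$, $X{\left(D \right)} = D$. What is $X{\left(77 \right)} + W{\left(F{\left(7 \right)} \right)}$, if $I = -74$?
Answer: $71$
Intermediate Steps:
$W{\left(c \right)} = -6$ ($W{\left(c \right)} = -74 + 68 = -6$)
$X{\left(77 \right)} + W{\left(F{\left(7 \right)} \right)} = 77 - 6 = 71$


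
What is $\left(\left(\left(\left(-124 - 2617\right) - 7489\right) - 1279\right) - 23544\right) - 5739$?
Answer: $-40792$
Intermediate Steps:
$\left(\left(\left(\left(-124 - 2617\right) - 7489\right) - 1279\right) - 23544\right) - 5739 = \left(\left(\left(-2741 - 7489\right) - 1279\right) - 23544\right) - 5739 = \left(\left(-10230 - 1279\right) - 23544\right) - 5739 = \left(-11509 - 23544\right) - 5739 = -35053 - 5739 = -40792$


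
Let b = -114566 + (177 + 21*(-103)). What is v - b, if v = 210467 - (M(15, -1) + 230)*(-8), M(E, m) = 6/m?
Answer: 328811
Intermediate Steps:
b = -116552 (b = -114566 + (177 - 2163) = -114566 - 1986 = -116552)
v = 212259 (v = 210467 - (6/(-1) + 230)*(-8) = 210467 - (6*(-1) + 230)*(-8) = 210467 - (-6 + 230)*(-8) = 210467 - 224*(-8) = 210467 - 1*(-1792) = 210467 + 1792 = 212259)
v - b = 212259 - 1*(-116552) = 212259 + 116552 = 328811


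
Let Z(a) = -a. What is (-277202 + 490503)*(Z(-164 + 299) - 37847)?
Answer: -8101598582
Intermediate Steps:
(-277202 + 490503)*(Z(-164 + 299) - 37847) = (-277202 + 490503)*(-(-164 + 299) - 37847) = 213301*(-1*135 - 37847) = 213301*(-135 - 37847) = 213301*(-37982) = -8101598582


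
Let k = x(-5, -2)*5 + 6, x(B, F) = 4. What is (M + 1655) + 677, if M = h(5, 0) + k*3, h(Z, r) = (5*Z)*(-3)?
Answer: 2335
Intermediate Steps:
h(Z, r) = -15*Z
k = 26 (k = 4*5 + 6 = 20 + 6 = 26)
M = 3 (M = -15*5 + 26*3 = -75 + 78 = 3)
(M + 1655) + 677 = (3 + 1655) + 677 = 1658 + 677 = 2335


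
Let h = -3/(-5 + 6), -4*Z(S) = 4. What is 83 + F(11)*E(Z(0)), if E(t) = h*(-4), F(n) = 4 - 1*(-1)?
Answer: 143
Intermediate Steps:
F(n) = 5 (F(n) = 4 + 1 = 5)
Z(S) = -1 (Z(S) = -¼*4 = -1)
h = -3 (h = -3/1 = -3*1 = -3)
E(t) = 12 (E(t) = -3*(-4) = 12)
83 + F(11)*E(Z(0)) = 83 + 5*12 = 83 + 60 = 143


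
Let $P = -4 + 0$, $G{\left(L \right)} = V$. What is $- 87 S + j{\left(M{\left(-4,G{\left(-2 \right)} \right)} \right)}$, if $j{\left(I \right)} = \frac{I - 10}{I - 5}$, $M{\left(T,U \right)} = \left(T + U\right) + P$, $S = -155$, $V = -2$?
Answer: $\frac{40459}{3} \approx 13486.0$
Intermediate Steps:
$G{\left(L \right)} = -2$
$P = -4$
$M{\left(T,U \right)} = -4 + T + U$ ($M{\left(T,U \right)} = \left(T + U\right) - 4 = -4 + T + U$)
$j{\left(I \right)} = \frac{-10 + I}{-5 + I}$
$- 87 S + j{\left(M{\left(-4,G{\left(-2 \right)} \right)} \right)} = \left(-87\right) \left(-155\right) + \frac{-10 - 10}{-5 - 10} = 13485 + \frac{-10 - 10}{-5 - 10} = 13485 + \frac{1}{-15} \left(-20\right) = 13485 - - \frac{4}{3} = 13485 + \frac{4}{3} = \frac{40459}{3}$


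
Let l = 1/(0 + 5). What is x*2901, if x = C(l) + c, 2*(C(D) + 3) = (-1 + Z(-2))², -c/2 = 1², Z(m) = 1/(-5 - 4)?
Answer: -343285/27 ≈ -12714.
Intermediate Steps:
Z(m) = -⅑ (Z(m) = 1/(-9) = -⅑)
l = ⅕ (l = 1/5 = ⅕ ≈ 0.20000)
c = -2 (c = -2*1² = -2*1 = -2)
C(D) = -193/81 (C(D) = -3 + (-1 - ⅑)²/2 = -3 + (-10/9)²/2 = -3 + (½)*(100/81) = -3 + 50/81 = -193/81)
x = -355/81 (x = -193/81 - 2 = -355/81 ≈ -4.3827)
x*2901 = -355/81*2901 = -343285/27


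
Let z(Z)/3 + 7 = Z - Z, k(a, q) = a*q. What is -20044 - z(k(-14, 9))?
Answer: -20023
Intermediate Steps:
z(Z) = -21 (z(Z) = -21 + 3*(Z - Z) = -21 + 3*0 = -21 + 0 = -21)
-20044 - z(k(-14, 9)) = -20044 - 1*(-21) = -20044 + 21 = -20023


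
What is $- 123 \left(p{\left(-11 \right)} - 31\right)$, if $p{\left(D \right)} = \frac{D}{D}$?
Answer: $3690$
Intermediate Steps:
$p{\left(D \right)} = 1$
$- 123 \left(p{\left(-11 \right)} - 31\right) = - 123 \left(1 - 31\right) = \left(-123\right) \left(-30\right) = 3690$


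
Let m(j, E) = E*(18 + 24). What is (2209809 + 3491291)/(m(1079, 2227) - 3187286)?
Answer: -1425275/773438 ≈ -1.8428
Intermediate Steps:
m(j, E) = 42*E (m(j, E) = E*42 = 42*E)
(2209809 + 3491291)/(m(1079, 2227) - 3187286) = (2209809 + 3491291)/(42*2227 - 3187286) = 5701100/(93534 - 3187286) = 5701100/(-3093752) = 5701100*(-1/3093752) = -1425275/773438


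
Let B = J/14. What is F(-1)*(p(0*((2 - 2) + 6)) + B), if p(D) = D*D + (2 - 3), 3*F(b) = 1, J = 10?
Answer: -2/21 ≈ -0.095238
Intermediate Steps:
F(b) = 1/3 (F(b) = (1/3)*1 = 1/3)
p(D) = -1 + D**2 (p(D) = D**2 - 1 = -1 + D**2)
B = 5/7 (B = 10/14 = 10*(1/14) = 5/7 ≈ 0.71429)
F(-1)*(p(0*((2 - 2) + 6)) + B) = ((-1 + (0*((2 - 2) + 6))**2) + 5/7)/3 = ((-1 + (0*(0 + 6))**2) + 5/7)/3 = ((-1 + (0*6)**2) + 5/7)/3 = ((-1 + 0**2) + 5/7)/3 = ((-1 + 0) + 5/7)/3 = (-1 + 5/7)/3 = (1/3)*(-2/7) = -2/21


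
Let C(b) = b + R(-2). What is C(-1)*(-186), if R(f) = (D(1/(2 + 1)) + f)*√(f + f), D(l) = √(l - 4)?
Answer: 186 + 124*√33 + 744*I ≈ 898.33 + 744.0*I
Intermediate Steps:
D(l) = √(-4 + l)
R(f) = √2*√f*(f + I*√33/3) (R(f) = (√(-4 + 1/(2 + 1)) + f)*√(f + f) = (√(-4 + 1/3) + f)*√(2*f) = (√(-4 + ⅓) + f)*(√2*√f) = (√(-11/3) + f)*(√2*√f) = (I*√33/3 + f)*(√2*√f) = (f + I*√33/3)*(√2*√f) = √2*√f*(f + I*√33/3))
C(b) = b + 2*I*(-2 + I*√33/3) (C(b) = b + √2*√(-2)*(-2 + I*√33/3) = b + √2*(I*√2)*(-2 + I*√33/3) = b + 2*I*(-2 + I*√33/3))
C(-1)*(-186) = (-1 - 4*I - 2*√33/3)*(-186) = 186 + 124*√33 + 744*I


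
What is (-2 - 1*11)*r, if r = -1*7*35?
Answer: 3185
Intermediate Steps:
r = -245 (r = -7*35 = -245)
(-2 - 1*11)*r = (-2 - 1*11)*(-245) = (-2 - 11)*(-245) = -13*(-245) = 3185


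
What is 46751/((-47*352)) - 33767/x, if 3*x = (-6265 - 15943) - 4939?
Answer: 135591449/149706656 ≈ 0.90571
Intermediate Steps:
x = -9049 (x = ((-6265 - 15943) - 4939)/3 = (-22208 - 4939)/3 = (⅓)*(-27147) = -9049)
46751/((-47*352)) - 33767/x = 46751/((-47*352)) - 33767/(-9049) = 46751/(-16544) - 33767*(-1/9049) = 46751*(-1/16544) + 33767/9049 = -46751/16544 + 33767/9049 = 135591449/149706656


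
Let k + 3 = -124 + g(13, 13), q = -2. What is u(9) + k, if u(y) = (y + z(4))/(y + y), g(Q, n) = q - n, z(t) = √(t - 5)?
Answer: -283/2 + I/18 ≈ -141.5 + 0.055556*I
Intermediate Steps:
z(t) = √(-5 + t)
g(Q, n) = -2 - n
u(y) = (I + y)/(2*y) (u(y) = (y + √(-5 + 4))/(y + y) = (y + √(-1))/((2*y)) = (y + I)*(1/(2*y)) = (I + y)*(1/(2*y)) = (I + y)/(2*y))
k = -142 (k = -3 + (-124 + (-2 - 1*13)) = -3 + (-124 + (-2 - 13)) = -3 + (-124 - 15) = -3 - 139 = -142)
u(9) + k = (½)*(I + 9)/9 - 142 = (½)*(⅑)*(9 + I) - 142 = (½ + I/18) - 142 = -283/2 + I/18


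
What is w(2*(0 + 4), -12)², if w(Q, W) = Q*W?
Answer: 9216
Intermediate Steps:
w(2*(0 + 4), -12)² = ((2*(0 + 4))*(-12))² = ((2*4)*(-12))² = (8*(-12))² = (-96)² = 9216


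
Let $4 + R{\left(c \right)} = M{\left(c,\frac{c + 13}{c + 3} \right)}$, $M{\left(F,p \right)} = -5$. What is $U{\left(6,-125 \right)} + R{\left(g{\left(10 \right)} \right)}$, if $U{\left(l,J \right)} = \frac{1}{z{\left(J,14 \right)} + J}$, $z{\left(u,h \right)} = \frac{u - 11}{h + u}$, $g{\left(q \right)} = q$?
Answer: $- \frac{123762}{13739} \approx -9.0081$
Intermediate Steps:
$R{\left(c \right)} = -9$ ($R{\left(c \right)} = -4 - 5 = -9$)
$z{\left(u,h \right)} = \frac{-11 + u}{h + u}$
$U{\left(l,J \right)} = \frac{1}{J + \frac{-11 + J}{14 + J}}$ ($U{\left(l,J \right)} = \frac{1}{\frac{-11 + J}{14 + J} + J} = \frac{1}{J + \frac{-11 + J}{14 + J}}$)
$U{\left(6,-125 \right)} + R{\left(g{\left(10 \right)} \right)} = \frac{14 - 125}{-11 - 125 - 125 \left(14 - 125\right)} - 9 = \frac{1}{-11 - 125 - -13875} \left(-111\right) - 9 = \frac{1}{-11 - 125 + 13875} \left(-111\right) - 9 = \frac{1}{13739} \left(-111\right) - 9 = - \frac{111}{13739} - 9 = - \frac{123762}{13739}$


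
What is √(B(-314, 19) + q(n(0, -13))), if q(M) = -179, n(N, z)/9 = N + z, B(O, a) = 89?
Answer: 3*I*√10 ≈ 9.4868*I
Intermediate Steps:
n(N, z) = 9*N + 9*z (n(N, z) = 9*(N + z) = 9*N + 9*z)
√(B(-314, 19) + q(n(0, -13))) = √(89 - 179) = √(-90) = 3*I*√10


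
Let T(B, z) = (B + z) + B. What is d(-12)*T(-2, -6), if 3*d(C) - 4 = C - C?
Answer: -40/3 ≈ -13.333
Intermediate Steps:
T(B, z) = z + 2*B
d(C) = 4/3 (d(C) = 4/3 + (C - C)/3 = 4/3 + (⅓)*0 = 4/3 + 0 = 4/3)
d(-12)*T(-2, -6) = 4*(-6 + 2*(-2))/3 = 4*(-6 - 4)/3 = (4/3)*(-10) = -40/3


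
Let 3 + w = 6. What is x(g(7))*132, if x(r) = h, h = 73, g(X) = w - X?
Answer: 9636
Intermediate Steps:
w = 3 (w = -3 + 6 = 3)
g(X) = 3 - X
x(r) = 73
x(g(7))*132 = 73*132 = 9636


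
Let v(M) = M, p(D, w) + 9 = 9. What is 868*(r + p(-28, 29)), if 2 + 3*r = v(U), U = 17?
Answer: 4340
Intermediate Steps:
p(D, w) = 0 (p(D, w) = -9 + 9 = 0)
r = 5 (r = -2/3 + (1/3)*17 = -2/3 + 17/3 = 5)
868*(r + p(-28, 29)) = 868*(5 + 0) = 868*5 = 4340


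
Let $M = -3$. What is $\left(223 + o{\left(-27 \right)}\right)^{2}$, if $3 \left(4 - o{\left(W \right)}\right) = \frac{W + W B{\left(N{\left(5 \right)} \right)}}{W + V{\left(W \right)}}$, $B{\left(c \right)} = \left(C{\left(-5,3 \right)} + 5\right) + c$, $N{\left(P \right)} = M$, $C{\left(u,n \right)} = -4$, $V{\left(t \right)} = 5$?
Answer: $\frac{25030009}{484} \approx 51715.0$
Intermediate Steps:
$N{\left(P \right)} = -3$
$B{\left(c \right)} = 1 + c$ ($B{\left(c \right)} = \left(-4 + 5\right) + c = 1 + c$)
$o{\left(W \right)} = 4 + \frac{W}{3 \left(5 + W\right)}$ ($o{\left(W \right)} = 4 - \frac{\left(W + W \left(1 - 3\right)\right) \frac{1}{W + 5}}{3} = 4 - \frac{\left(W + W \left(-2\right)\right) \frac{1}{5 + W}}{3} = 4 - \frac{\left(W - 2 W\right) \frac{1}{5 + W}}{3} = 4 - \frac{- W \frac{1}{5 + W}}{3} = 4 - \frac{\left(-1\right) W \frac{1}{5 + W}}{3} = 4 + \frac{W}{3 \left(5 + W\right)}$)
$\left(223 + o{\left(-27 \right)}\right)^{2} = \left(223 + \frac{60 + 13 \left(-27\right)}{3 \left(5 - 27\right)}\right)^{2} = \left(223 + \frac{60 - 351}{3 \left(-22\right)}\right)^{2} = \left(223 + \frac{1}{3} \left(- \frac{1}{22}\right) \left(-291\right)\right)^{2} = \left(223 + \frac{97}{22}\right)^{2} = \left(\frac{5003}{22}\right)^{2} = \frac{25030009}{484}$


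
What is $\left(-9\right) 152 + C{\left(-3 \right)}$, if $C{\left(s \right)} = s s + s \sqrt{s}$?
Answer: $-1359 - 3 i \sqrt{3} \approx -1359.0 - 5.1962 i$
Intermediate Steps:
$C{\left(s \right)} = s^{2} + s^{\frac{3}{2}}$
$\left(-9\right) 152 + C{\left(-3 \right)} = \left(-9\right) 152 + \left(\left(-3\right)^{2} + \left(-3\right)^{\frac{3}{2}}\right) = -1368 + \left(9 - 3 i \sqrt{3}\right) = -1359 - 3 i \sqrt{3}$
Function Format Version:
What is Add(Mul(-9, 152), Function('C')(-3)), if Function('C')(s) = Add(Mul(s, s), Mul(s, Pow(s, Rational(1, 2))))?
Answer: Add(-1359, Mul(-3, I, Pow(3, Rational(1, 2)))) ≈ Add(-1359.0, Mul(-5.1962, I))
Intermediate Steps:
Function('C')(s) = Add(Pow(s, 2), Pow(s, Rational(3, 2)))
Add(Mul(-9, 152), Function('C')(-3)) = Add(Mul(-9, 152), Add(Pow(-3, 2), Pow(-3, Rational(3, 2)))) = Add(-1368, Add(9, Mul(-3, I, Pow(3, Rational(1, 2))))) = Add(-1359, Mul(-3, I, Pow(3, Rational(1, 2))))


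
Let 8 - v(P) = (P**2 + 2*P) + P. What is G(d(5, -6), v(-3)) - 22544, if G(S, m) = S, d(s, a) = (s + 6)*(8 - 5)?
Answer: -22511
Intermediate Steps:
v(P) = 8 - P**2 - 3*P (v(P) = 8 - ((P**2 + 2*P) + P) = 8 - (P**2 + 3*P) = 8 + (-P**2 - 3*P) = 8 - P**2 - 3*P)
d(s, a) = 18 + 3*s (d(s, a) = (6 + s)*3 = 18 + 3*s)
G(d(5, -6), v(-3)) - 22544 = (18 + 3*5) - 22544 = (18 + 15) - 22544 = 33 - 22544 = -22511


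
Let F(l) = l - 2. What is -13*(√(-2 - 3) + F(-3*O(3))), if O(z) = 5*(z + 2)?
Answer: 1001 - 13*I*√5 ≈ 1001.0 - 29.069*I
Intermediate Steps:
O(z) = 10 + 5*z (O(z) = 5*(2 + z) = 10 + 5*z)
F(l) = -2 + l
-13*(√(-2 - 3) + F(-3*O(3))) = -13*(√(-2 - 3) + (-2 - 3*(10 + 5*3))) = -13*(√(-5) + (-2 - 3*(10 + 15))) = -13*(I*√5 + (-2 - 3*25)) = -13*(I*√5 + (-2 - 75)) = -13*(I*√5 - 77) = -13*(-77 + I*√5) = 1001 - 13*I*√5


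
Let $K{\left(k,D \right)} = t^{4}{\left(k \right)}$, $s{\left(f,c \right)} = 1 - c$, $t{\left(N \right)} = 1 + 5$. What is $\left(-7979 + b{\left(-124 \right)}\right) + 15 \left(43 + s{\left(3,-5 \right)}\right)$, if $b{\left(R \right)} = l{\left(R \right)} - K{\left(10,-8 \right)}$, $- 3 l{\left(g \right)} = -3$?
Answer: $-8539$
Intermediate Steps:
$t{\left(N \right)} = 6$
$K{\left(k,D \right)} = 1296$ ($K{\left(k,D \right)} = 6^{4} = 1296$)
$l{\left(g \right)} = 1$ ($l{\left(g \right)} = \left(- \frac{1}{3}\right) \left(-3\right) = 1$)
$b{\left(R \right)} = -1295$ ($b{\left(R \right)} = 1 - 1296 = -1295$)
$\left(-7979 + b{\left(-124 \right)}\right) + 15 \left(43 + s{\left(3,-5 \right)}\right) = \left(-7979 - 1295\right) + 15 \left(43 + \left(1 - -5\right)\right) = -9274 + 15 \left(43 + \left(1 + 5\right)\right) = -9274 + 15 \left(43 + 6\right) = -9274 + 15 \cdot 49 = -9274 + 735 = -8539$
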